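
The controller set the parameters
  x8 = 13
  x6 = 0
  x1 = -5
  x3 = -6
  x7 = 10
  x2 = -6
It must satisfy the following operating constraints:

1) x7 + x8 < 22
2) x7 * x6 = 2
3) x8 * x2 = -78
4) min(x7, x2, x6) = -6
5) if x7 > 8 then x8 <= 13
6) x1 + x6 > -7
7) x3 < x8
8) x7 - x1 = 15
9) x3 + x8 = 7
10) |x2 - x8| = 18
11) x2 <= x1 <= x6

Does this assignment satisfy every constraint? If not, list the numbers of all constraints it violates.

The assignment fails constraints 1, 2, 10.

1) x7 + x8 = 10 + 13 = 23; 23 ≥ 22, bound 22 not met  ✘
2) x7 * x6 = 10 * 0 = 0, not 2  ✘
3) x8 * x2 = 13 * (-6) = -78  ✔
4) min(10, -6, 0) = -6  ✔
5) x7 = 10 > 8, so we need x8 ≤ 13; x8 = 13 ≤ 13  ✔
6) x1 + x6 = -5 + 0 = -5; -5 > -7  ✔
7) x3 = -6, x8 = 13; -6 < 13  ✔
8) x7 - x1 = 10 - (-5) = 15  ✔
9) x3 + x8 = -6 + 13 = 7  ✔
10) |-6 - 13| = 19, not 18  ✘
11) values -6 <= -5 <= 0  ✔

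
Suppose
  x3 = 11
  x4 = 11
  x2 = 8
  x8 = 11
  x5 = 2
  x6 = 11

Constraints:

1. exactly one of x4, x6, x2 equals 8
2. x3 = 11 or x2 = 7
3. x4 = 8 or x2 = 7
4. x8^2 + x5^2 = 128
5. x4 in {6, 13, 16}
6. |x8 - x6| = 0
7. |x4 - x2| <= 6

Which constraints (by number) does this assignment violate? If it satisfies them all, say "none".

1. x4=11, x6=11, x2=8; 1 of them equals 8  true
2. x3 = 11 = 11 (first disjunct)  true
3. x4 = 11 ≠ 8 and x2 = 8 ≠ 7; both disjuncts false  false
4. x8^2 + x5^2 = 11^2 + 2^2 = 121 + 4 = 125, not 128  false
5. x4 = 11 is not in {6, 13, 16}  false
6. |11 - 11| = 0  true
7. |11 - 8| = 3; 3 ≤ 6  true

No — constraints 3, 4, and 5 are not satisfied.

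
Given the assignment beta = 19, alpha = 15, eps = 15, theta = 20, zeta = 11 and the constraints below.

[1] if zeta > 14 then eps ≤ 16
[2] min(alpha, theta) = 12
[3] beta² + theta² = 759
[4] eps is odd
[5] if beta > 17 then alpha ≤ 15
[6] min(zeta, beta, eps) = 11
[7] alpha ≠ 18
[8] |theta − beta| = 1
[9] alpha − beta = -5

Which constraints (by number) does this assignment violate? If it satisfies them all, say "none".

[1] zeta = 11, not > 14; antecedent false, conditional vacuously true  ✔
[2] min(15, 20) = 15, not 12  ✘
[3] beta² + theta² = 19² + 20² = 361 + 400 = 761, not 759  ✘
[4] eps = 15 is odd  ✔
[5] beta = 19 > 17, so we need alpha ≤ 15; alpha = 15 ≤ 15  ✔
[6] min(11, 19, 15) = 11  ✔
[7] alpha = 15, and 15 ≠ 18  ✔
[8] |20 − 19| = 1  ✔
[9] alpha − beta = 15 − 19 = -4, not -5  ✘

Constraints 2, 3, 9 are violated.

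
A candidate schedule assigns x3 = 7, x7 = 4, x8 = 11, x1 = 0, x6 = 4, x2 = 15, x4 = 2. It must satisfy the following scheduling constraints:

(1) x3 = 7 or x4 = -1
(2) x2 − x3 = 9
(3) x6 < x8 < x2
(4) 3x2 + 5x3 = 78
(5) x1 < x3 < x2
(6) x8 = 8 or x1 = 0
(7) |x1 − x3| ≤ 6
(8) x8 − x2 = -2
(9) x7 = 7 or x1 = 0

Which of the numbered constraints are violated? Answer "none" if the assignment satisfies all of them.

(1) x3 = 7 = 7 (first disjunct) — holds.
(2) x2 − x3 = 15 − 7 = 8, not 9 — does not hold.
(3) values 4 < 11 < 15 — holds.
(4) 3x2 + 5x3 = 3(15) + 5(7) = 80, not 78 — does not hold.
(5) values 0 < 7 < 15 — holds.
(6) x8 = 11 ≠ 8, but x1 = 0 = 0 (second disjunct) — holds.
(7) |0 − 7| = 7; 7 > 6, exceeds bound 6 — does not hold.
(8) x8 − x2 = 11 − 15 = -4, not -2 — does not hold.
(9) x7 = 4 ≠ 7, but x1 = 0 = 0 (second disjunct) — holds.

Constraints 2, 4, 7, and 8 do not hold.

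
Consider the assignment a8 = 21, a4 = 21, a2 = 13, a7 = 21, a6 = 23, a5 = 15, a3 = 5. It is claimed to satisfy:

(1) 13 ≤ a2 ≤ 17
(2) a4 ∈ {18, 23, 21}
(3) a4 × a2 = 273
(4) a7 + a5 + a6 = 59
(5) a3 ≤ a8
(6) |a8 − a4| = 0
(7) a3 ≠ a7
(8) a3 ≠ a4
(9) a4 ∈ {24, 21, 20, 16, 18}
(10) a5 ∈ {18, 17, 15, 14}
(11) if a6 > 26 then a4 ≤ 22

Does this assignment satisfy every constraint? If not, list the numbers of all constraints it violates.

All constraints are satisfied.

(1) a2 = 13 lies in [13, 17] — holds.
(2) a4 = 21 is in {18, 23, 21} — holds.
(3) a4 × a2 = 21 × 13 = 273 — holds.
(4) a7 + a5 + a6 = 21 + 15 + 23 = 59 — holds.
(5) a3 = 5, a8 = 21; 5 ≤ 21 — holds.
(6) |21 − 21| = 0 — holds.
(7) a3 = 5, a7 = 21; distinct — holds.
(8) a3 = 5, a4 = 21; distinct — holds.
(9) a4 = 21 is in {24, 21, 20, 16, 18} — holds.
(10) a5 = 15 is in {18, 17, 15, 14} — holds.
(11) a6 = 23, not > 26; antecedent false, conditional vacuously true — holds.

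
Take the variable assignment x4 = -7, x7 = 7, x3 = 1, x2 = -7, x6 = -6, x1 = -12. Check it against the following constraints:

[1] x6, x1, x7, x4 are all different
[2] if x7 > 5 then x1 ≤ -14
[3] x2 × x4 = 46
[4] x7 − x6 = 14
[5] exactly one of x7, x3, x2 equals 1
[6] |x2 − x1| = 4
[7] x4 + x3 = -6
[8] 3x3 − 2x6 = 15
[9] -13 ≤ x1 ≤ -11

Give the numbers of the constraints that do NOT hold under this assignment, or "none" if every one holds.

The assignment fails constraints 2, 3, 4, and 6.

[1] values -6, -12, 7, -7 are pairwise distinct  ✔
[2] x7 = 7 > 5, so we need x1 ≤ -14; but x1 = -12 > -14  ✘
[3] x2 × x4 = -7 × (-7) = 49, not 46  ✘
[4] x7 − x6 = 7 − (-6) = 13, not 14  ✘
[5] x7=7, x3=1, x2=-7; 1 of them equals 1  ✔
[6] |-7 − (-12)| = 5, not 4  ✘
[7] x4 + x3 = -7 + 1 = -6  ✔
[8] 3x3 − 2x6 = 3(1) − 2(-6) = 15  ✔
[9] x1 = -12 lies in [-13, -11]  ✔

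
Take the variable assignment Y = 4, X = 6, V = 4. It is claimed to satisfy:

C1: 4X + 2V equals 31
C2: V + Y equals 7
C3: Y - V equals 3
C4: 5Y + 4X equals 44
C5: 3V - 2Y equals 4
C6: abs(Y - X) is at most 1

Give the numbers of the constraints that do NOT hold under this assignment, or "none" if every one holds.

C1: 4X + 2V = 4(6) + 2(4) = 32, not 31  ✘
C2: V + Y = 4 + 4 = 8, not 7  ✘
C3: Y - V = 4 - 4 = 0, not 3  ✘
C4: 5Y + 4X = 5(4) + 4(6) = 44  ✔
C5: 3V - 2Y = 3(4) - 2(4) = 4  ✔
C6: abs(4 - 6) = 2; 2 > 1, exceeds bound 1  ✘

No — constraints 1, 2, 3, and 6 are not satisfied.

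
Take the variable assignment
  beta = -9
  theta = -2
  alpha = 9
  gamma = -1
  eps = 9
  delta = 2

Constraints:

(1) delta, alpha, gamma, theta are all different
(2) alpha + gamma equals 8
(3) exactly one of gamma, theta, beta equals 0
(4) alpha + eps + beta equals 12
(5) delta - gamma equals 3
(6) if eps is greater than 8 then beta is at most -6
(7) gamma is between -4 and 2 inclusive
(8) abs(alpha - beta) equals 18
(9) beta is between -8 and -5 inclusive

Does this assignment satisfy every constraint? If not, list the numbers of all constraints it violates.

Constraints 3, 4, and 9 do not hold.

(1) values 2, 9, -1, -2 are pairwise distinct  ✔
(2) alpha + gamma = 9 + (-1) = 8  ✔
(3) gamma=-1, theta=-2, beta=-9; 0 of them equal 0, not exactly one  ✘
(4) alpha + eps + beta = 9 + 9 + (-9) = 9, not 12  ✘
(5) delta - gamma = 2 - (-1) = 3  ✔
(6) eps = 9 > 8, so we need beta ≤ -6; beta = -9 ≤ -6  ✔
(7) gamma = -1 lies in [-4, 2]  ✔
(8) abs(9 - (-9)) = 18  ✔
(9) beta = -9 is outside [-8, -5]  ✘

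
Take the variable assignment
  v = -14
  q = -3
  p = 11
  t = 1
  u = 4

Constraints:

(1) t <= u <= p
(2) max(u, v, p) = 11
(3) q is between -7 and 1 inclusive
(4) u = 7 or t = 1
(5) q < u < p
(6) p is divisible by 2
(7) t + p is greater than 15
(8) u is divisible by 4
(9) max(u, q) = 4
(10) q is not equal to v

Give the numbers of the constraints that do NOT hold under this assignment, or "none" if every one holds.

(1) values 1 <= 4 <= 11 — satisfied.
(2) max(4, -14, 11) = 11 — satisfied.
(3) q = -3 lies in [-7, 1] — satisfied.
(4) u = 4 ≠ 7, but t = 1 = 1 (second disjunct) — satisfied.
(5) values -3 < 4 < 11 — satisfied.
(6) 11 = 2*5 + 1, so 2 does not divide 11 — violated.
(7) t + p = 1 + 11 = 12; 12 ≤ 15, bound 15 not met — violated.
(8) 4 / 4 = 1, so 4 divides 4 — satisfied.
(9) max(4, -3) = 4 — satisfied.
(10) q = -3, v = -14; distinct — satisfied.

The assignment fails constraints 6, 7.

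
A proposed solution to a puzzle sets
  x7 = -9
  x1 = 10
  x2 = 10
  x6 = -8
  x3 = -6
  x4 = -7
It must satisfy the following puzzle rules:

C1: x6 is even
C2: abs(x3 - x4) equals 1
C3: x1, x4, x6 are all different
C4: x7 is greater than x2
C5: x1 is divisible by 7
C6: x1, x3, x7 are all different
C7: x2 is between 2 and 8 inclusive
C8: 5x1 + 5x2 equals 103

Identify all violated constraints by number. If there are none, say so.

C1: x6 = -8 is even — OK.
C2: abs(-6 - (-7)) = 1 — OK.
C3: values 10, -7, -8 are pairwise distinct — OK.
C4: x7 = -9, x2 = 10; -9 ≤ 10 (want >) — violated.
C5: 10 = 7*1 + 3, so 7 does not divide 10 — violated.
C6: values 10, -6, -9 are pairwise distinct — OK.
C7: x2 = 10 is outside [2, 8] — violated.
C8: 5x1 + 5x2 = 5(10) + 5(10) = 100, not 103 — violated.

Constraints 4, 5, 7, and 8 do not hold.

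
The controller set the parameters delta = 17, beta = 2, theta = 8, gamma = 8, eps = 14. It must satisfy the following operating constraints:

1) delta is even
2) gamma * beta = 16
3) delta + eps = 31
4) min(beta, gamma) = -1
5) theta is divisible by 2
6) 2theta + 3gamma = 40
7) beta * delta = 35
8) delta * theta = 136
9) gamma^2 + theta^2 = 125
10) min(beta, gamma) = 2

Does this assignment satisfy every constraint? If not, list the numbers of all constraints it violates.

No — constraints 1, 4, 7, 9 are not satisfied.

1) delta = 17 is odd  ✘
2) gamma * beta = 8 * 2 = 16  ✔
3) delta + eps = 17 + 14 = 31  ✔
4) min(2, 8) = 2, not -1  ✘
5) 8 / 2 = 4, so 2 divides 8  ✔
6) 2theta + 3gamma = 2(8) + 3(8) = 40  ✔
7) beta * delta = 2 * 17 = 34, not 35  ✘
8) delta * theta = 17 * 8 = 136  ✔
9) gamma^2 + theta^2 = 8^2 + 8^2 = 64 + 64 = 128, not 125  ✘
10) min(2, 8) = 2  ✔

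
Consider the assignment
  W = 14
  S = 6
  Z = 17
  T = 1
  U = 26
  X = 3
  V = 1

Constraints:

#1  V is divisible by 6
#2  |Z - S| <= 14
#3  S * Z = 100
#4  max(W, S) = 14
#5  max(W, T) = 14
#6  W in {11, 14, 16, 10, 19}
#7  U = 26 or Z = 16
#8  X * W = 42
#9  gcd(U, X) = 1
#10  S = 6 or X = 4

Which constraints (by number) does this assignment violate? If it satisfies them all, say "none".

#1 1 = 6*0 + 1, so 6 does not divide 1 — violated.
#2 |17 - 6| = 11; 11 ≤ 14 — satisfied.
#3 S * Z = 6 * 17 = 102, not 100 — violated.
#4 max(14, 6) = 14 — satisfied.
#5 max(14, 1) = 14 — satisfied.
#6 W = 14 is in {11, 14, 16, 10, 19} — satisfied.
#7 U = 26 = 26 (first disjunct) — satisfied.
#8 X * W = 3 * 14 = 42 — satisfied.
#9 gcd(26, 3) = 1 — satisfied.
#10 S = 6 = 6 (first disjunct) — satisfied.

Constraints 1, 3 are violated.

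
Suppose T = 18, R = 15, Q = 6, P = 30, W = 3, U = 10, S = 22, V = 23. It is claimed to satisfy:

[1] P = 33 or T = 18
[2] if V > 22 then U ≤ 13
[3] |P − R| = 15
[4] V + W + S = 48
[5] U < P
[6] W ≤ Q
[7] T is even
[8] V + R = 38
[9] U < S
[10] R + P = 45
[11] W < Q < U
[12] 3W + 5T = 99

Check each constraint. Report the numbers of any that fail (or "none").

[1] P = 30 ≠ 33, but T = 18 = 18 (second disjunct)  OK
[2] V = 23 > 22, so we need U ≤ 13; U = 10 ≤ 13  OK
[3] |30 − 15| = 15  OK
[4] V + W + S = 23 + 3 + 22 = 48  OK
[5] U = 10, P = 30; 10 < 30  OK
[6] W = 3, Q = 6; 3 ≤ 6  OK
[7] T = 18 is even  OK
[8] V + R = 23 + 15 = 38  OK
[9] U = 10, S = 22; 10 < 22  OK
[10] R + P = 15 + 30 = 45  OK
[11] values 3 < 6 < 10  OK
[12] 3W + 5T = 3(3) + 5(18) = 99  OK

None — every constraint holds.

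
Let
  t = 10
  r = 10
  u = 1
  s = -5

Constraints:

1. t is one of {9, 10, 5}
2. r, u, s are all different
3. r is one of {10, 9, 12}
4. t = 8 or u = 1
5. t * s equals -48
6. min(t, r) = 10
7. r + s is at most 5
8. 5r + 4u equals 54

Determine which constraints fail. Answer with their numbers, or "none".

Violated: 5.

1. t = 10 is in {9, 10, 5} — satisfied.
2. values 10, 1, -5 are pairwise distinct — satisfied.
3. r = 10 is in {10, 9, 12} — satisfied.
4. t = 10 ≠ 8, but u = 1 = 1 (second disjunct) — satisfied.
5. t * s = 10 * (-5) = -50, not -48 — violated.
6. min(10, 10) = 10 — satisfied.
7. r + s = 10 + (-5) = 5; 5 ≤ 5 — satisfied.
8. 5r + 4u = 5(10) + 4(1) = 54 — satisfied.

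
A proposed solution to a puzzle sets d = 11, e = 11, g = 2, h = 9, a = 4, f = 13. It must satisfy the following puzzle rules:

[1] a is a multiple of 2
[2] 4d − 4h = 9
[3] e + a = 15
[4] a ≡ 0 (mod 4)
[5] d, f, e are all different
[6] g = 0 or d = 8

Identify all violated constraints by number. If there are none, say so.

[1] 4 / 2 = 2, so 2 divides 4 — satisfied.
[2] 4d − 4h = 4(11) − 4(9) = 8, not 9 — violated.
[3] e + a = 11 + 4 = 15 — satisfied.
[4] 4 mod 4 = 0 — satisfied.
[5] d = e = 11, not all different — violated.
[6] g = 2 ≠ 0 and d = 11 ≠ 8; both disjuncts false — violated.

The assignment fails constraints 2, 5, and 6.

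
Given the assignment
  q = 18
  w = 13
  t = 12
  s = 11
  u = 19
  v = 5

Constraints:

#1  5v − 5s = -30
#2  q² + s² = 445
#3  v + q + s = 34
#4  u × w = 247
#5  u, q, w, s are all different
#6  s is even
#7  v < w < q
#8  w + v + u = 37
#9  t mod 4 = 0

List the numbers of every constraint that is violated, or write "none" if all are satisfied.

#1 5v − 5s = 5(5) − 5(11) = -30  yes
#2 q² + s² = 18² + 11² = 324 + 121 = 445  yes
#3 v + q + s = 5 + 18 + 11 = 34  yes
#4 u × w = 19 × 13 = 247  yes
#5 values 19, 18, 13, 11 are pairwise distinct  yes
#6 s = 11 is odd  no
#7 values 5 < 13 < 18  yes
#8 w + v + u = 13 + 5 + 19 = 37  yes
#9 12 mod 4 = 0  yes

Constraint 6 does not hold.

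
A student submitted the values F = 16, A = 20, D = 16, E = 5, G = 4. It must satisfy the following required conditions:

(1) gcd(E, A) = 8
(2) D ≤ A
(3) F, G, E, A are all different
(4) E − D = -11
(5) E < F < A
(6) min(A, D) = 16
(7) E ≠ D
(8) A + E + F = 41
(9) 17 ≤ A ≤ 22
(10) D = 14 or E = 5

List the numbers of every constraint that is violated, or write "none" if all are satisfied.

Violated: 1.

(1) gcd(5, 20) = 5, not 8 — fails.
(2) D = 16, A = 20; 16 ≤ 20 — holds.
(3) values 16, 4, 5, 20 are pairwise distinct — holds.
(4) E − D = 5 − 16 = -11 — holds.
(5) values 5 < 16 < 20 — holds.
(6) min(20, 16) = 16 — holds.
(7) E = 5, D = 16; distinct — holds.
(8) A + E + F = 20 + 5 + 16 = 41 — holds.
(9) A = 20 lies in [17, 22] — holds.
(10) D = 16 ≠ 14, but E = 5 = 5 (second disjunct) — holds.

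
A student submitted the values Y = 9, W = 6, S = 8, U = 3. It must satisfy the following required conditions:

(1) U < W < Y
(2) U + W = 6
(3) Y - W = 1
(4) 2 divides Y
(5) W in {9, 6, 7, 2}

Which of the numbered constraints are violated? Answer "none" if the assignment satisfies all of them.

(1) values 3 < 6 < 9  ✓
(2) U + W = 3 + 6 = 9, not 6  ✗
(3) Y - W = 9 - 6 = 3, not 1  ✗
(4) 9 = 2*4 + 1, so 2 does not divide 9  ✗
(5) W = 6 is in {9, 6, 7, 2}  ✓

No — constraints 2, 3, and 4 are not satisfied.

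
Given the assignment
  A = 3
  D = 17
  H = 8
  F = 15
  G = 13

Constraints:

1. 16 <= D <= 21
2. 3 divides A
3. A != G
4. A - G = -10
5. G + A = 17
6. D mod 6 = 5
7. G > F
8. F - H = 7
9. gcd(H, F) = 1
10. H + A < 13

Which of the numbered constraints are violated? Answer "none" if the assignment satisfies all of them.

1. D = 17 lies in [16, 21]  OK
2. 3 / 3 = 1, so 3 divides 3  OK
3. A = 3, G = 13; distinct  OK
4. A - G = 3 - 13 = -10  OK
5. G + A = 13 + 3 = 16, not 17  FAIL
6. 17 mod 6 = 5  OK
7. G = 13, F = 15; 13 ≤ 15 (want >)  FAIL
8. F - H = 15 - 8 = 7  OK
9. gcd(8, 15) = 1  OK
10. H + A = 8 + 3 = 11; 11 < 13  OK

The assignment fails constraints 5 and 7.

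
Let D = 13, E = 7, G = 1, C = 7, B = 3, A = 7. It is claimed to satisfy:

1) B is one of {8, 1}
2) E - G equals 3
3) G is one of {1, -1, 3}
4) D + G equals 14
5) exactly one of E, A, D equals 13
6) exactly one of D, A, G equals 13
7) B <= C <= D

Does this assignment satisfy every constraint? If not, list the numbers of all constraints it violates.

Constraints 1, 2 do not hold.

1) B = 3 is not in {8, 1} — violated.
2) E - G = 7 - 1 = 6, not 3 — violated.
3) G = 1 is in {1, -1, 3} — OK.
4) D + G = 13 + 1 = 14 — OK.
5) E=7, A=7, D=13; 1 of them equals 13 — OK.
6) D=13, A=7, G=1; 1 of them equals 13 — OK.
7) values 3 <= 7 <= 13 — OK.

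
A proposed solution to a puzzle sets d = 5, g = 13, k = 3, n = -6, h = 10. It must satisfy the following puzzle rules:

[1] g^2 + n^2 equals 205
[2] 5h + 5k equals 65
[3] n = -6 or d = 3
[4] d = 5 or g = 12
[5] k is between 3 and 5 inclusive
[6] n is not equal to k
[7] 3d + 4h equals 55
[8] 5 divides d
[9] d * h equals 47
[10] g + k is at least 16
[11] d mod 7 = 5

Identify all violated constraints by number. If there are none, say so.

Constraint 9 is violated.

[1] g^2 + n^2 = 13^2 + (-6)^2 = 169 + 36 = 205  holds
[2] 5h + 5k = 5(10) + 5(3) = 65  holds
[3] n = -6 = -6 (first disjunct)  holds
[4] d = 5 = 5 (first disjunct)  holds
[5] k = 3 lies in [3, 5]  holds
[6] n = -6, k = 3; distinct  holds
[7] 3d + 4h = 3(5) + 4(10) = 55  holds
[8] 5 / 5 = 1, so 5 divides 5  holds
[9] d * h = 5 * 10 = 50, not 47  fails
[10] g + k = 13 + 3 = 16; 16 ≥ 16  holds
[11] 5 mod 7 = 5  holds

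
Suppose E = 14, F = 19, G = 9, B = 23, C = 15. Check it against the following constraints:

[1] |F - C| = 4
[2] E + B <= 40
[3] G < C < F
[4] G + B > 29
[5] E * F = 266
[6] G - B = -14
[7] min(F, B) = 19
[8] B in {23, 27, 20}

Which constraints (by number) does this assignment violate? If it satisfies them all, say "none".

The assignment satisfies every constraint.

[1] |19 - 15| = 4 — OK.
[2] E + B = 14 + 23 = 37; 37 ≤ 40 — OK.
[3] values 9 < 15 < 19 — OK.
[4] G + B = 9 + 23 = 32; 32 > 29 — OK.
[5] E * F = 14 * 19 = 266 — OK.
[6] G - B = 9 - 23 = -14 — OK.
[7] min(19, 23) = 19 — OK.
[8] B = 23 is in {23, 27, 20} — OK.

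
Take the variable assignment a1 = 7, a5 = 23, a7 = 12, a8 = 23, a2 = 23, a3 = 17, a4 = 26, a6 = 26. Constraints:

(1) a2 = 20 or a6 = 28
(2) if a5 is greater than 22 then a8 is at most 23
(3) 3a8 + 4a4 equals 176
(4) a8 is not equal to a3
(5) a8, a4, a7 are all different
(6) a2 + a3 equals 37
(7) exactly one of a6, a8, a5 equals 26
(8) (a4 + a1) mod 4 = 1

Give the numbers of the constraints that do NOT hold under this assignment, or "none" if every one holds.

Constraints 1, 3, and 6 are violated.

(1) a2 = 23 ≠ 20 and a6 = 26 ≠ 28; both disjuncts false — does not hold.
(2) a5 = 23 > 22, so we need a8 ≤ 23; a8 = 23 ≤ 23 — holds.
(3) 3a8 + 4a4 = 3(23) + 4(26) = 173, not 176 — does not hold.
(4) a8 = 23, a3 = 17; distinct — holds.
(5) values 23, 26, 12 are pairwise distinct — holds.
(6) a2 + a3 = 23 + 17 = 40, not 37 — does not hold.
(7) a6=26, a8=23, a5=23; 1 of them equals 26 — holds.
(8) a4 + a1 = 33; 33 mod 4 = 1 — holds.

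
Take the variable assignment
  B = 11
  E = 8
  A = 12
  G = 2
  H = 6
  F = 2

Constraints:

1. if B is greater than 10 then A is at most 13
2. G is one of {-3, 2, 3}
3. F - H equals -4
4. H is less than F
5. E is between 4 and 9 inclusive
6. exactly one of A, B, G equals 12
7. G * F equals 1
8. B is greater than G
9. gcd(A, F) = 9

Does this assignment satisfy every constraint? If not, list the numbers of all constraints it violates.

Violated: 4, 7, and 9.

1. B = 11 > 10, so we need A ≤ 13; A = 12 ≤ 13 — holds.
2. G = 2 is in {-3, 2, 3} — holds.
3. F - H = 2 - 6 = -4 — holds.
4. H = 6, F = 2; 6 ≥ 2 (want <) — does not hold.
5. E = 8 lies in [4, 9] — holds.
6. A=12, B=11, G=2; 1 of them equals 12 — holds.
7. G * F = 2 * 2 = 4, not 1 — does not hold.
8. B = 11, G = 2; 11 > 2 — holds.
9. gcd(12, 2) = 2, not 9 — does not hold.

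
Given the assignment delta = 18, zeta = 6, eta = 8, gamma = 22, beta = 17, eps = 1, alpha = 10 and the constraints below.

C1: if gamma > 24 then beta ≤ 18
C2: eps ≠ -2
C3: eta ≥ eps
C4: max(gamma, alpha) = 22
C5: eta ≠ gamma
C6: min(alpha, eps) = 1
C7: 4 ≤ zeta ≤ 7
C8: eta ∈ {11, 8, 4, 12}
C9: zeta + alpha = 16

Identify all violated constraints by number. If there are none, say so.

C1: gamma = 22, not > 24; antecedent false, conditional vacuously true  OK
C2: eps = 1, and 1 ≠ -2  OK
C3: eta = 8, eps = 1; 8 ≥ 1  OK
C4: max(22, 10) = 22  OK
C5: eta = 8, gamma = 22; distinct  OK
C6: min(10, 1) = 1  OK
C7: zeta = 6 lies in [4, 7]  OK
C8: eta = 8 is in {11, 8, 4, 12}  OK
C9: zeta + alpha = 6 + 10 = 16  OK

None — every constraint holds.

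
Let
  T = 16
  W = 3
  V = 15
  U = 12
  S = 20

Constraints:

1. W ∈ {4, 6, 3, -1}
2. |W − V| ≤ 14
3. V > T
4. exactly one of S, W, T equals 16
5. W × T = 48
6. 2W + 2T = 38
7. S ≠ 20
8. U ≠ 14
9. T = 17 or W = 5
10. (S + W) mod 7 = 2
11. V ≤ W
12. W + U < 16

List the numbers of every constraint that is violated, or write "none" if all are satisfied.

1. W = 3 is in {4, 6, 3, -1}  true
2. |3 − 15| = 12; 12 ≤ 14  true
3. V = 15, T = 16; 15 ≤ 16 (want >)  false
4. S=20, W=3, T=16; 1 of them equals 16  true
5. W × T = 3 × 16 = 48  true
6. 2W + 2T = 2(3) + 2(16) = 38  true
7. S = 20, but 20 is required to differ  false
8. U = 12, and 12 ≠ 14  true
9. T = 16 ≠ 17 and W = 3 ≠ 5; both disjuncts false  false
10. S + W = 23; 23 mod 7 = 2  true
11. V = 15, W = 3; 15 > 3 (want ≤)  false
12. W + U = 3 + 12 = 15; 15 < 16  true

Violated: 3, 7, 9, 11.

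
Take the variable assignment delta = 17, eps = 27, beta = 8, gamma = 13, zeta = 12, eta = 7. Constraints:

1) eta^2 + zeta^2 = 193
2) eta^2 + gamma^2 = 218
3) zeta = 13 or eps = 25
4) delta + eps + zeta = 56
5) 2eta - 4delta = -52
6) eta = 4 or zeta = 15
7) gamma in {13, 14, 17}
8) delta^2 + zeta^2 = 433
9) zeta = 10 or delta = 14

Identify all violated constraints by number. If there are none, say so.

Constraints 3, 5, 6, 9 do not hold.

1) eta^2 + zeta^2 = 7^2 + 12^2 = 49 + 144 = 193 — OK.
2) eta^2 + gamma^2 = 7^2 + 13^2 = 49 + 169 = 218 — OK.
3) zeta = 12 ≠ 13 and eps = 27 ≠ 25; both disjuncts false — violated.
4) delta + eps + zeta = 17 + 27 + 12 = 56 — OK.
5) 2eta - 4delta = 2(7) - 4(17) = -54, not -52 — violated.
6) eta = 7 ≠ 4 and zeta = 12 ≠ 15; both disjuncts false — violated.
7) gamma = 13 is in {13, 14, 17} — OK.
8) delta^2 + zeta^2 = 17^2 + 12^2 = 289 + 144 = 433 — OK.
9) zeta = 12 ≠ 10 and delta = 17 ≠ 14; both disjuncts false — violated.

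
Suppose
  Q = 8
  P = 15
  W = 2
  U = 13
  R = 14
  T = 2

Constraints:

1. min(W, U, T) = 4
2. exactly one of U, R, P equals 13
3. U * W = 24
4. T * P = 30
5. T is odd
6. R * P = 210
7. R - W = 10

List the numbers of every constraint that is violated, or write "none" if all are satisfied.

1. min(2, 13, 2) = 2, not 4 — violated.
2. U=13, R=14, P=15; 1 of them equals 13 — satisfied.
3. U * W = 13 * 2 = 26, not 24 — violated.
4. T * P = 2 * 15 = 30 — satisfied.
5. T = 2 is even — violated.
6. R * P = 14 * 15 = 210 — satisfied.
7. R - W = 14 - 2 = 12, not 10 — violated.

Violated: 1, 3, 5, and 7.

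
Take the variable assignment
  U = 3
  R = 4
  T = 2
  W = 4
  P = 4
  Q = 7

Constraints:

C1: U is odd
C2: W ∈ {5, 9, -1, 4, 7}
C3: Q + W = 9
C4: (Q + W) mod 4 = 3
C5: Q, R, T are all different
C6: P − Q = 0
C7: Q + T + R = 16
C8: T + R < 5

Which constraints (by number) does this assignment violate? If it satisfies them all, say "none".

Constraints 3, 6, 7, and 8 do not hold.

C1: U = 3 is odd  OK
C2: W = 4 is in {5, 9, -1, 4, 7}  OK
C3: Q + W = 7 + 4 = 11, not 9  FAIL
C4: Q + W = 11; 11 mod 4 = 3  OK
C5: values 7, 4, 2 are pairwise distinct  OK
C6: P − Q = 4 − 7 = -3, not 0  FAIL
C7: Q + T + R = 7 + 2 + 4 = 13, not 16  FAIL
C8: T + R = 2 + 4 = 6; 6 ≥ 5, bound 5 not met  FAIL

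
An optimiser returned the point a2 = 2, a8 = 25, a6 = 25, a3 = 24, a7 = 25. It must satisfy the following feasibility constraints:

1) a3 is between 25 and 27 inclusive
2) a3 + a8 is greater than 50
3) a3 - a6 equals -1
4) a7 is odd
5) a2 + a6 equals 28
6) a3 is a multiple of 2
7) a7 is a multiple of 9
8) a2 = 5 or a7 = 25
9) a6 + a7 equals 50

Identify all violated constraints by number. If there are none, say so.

1) a3 = 24 is outside [25, 27]  false
2) a3 + a8 = 24 + 25 = 49; 49 ≤ 50, bound 50 not met  false
3) a3 - a6 = 24 - 25 = -1  true
4) a7 = 25 is odd  true
5) a2 + a6 = 2 + 25 = 27, not 28  false
6) 24 / 2 = 12, so 2 divides 24  true
7) 25 = 9*2 + 7, so 9 does not divide 25  false
8) a2 = 2 ≠ 5, but a7 = 25 = 25 (second disjunct)  true
9) a6 + a7 = 25 + 25 = 50  true

The assignment fails constraints 1, 2, 5, and 7.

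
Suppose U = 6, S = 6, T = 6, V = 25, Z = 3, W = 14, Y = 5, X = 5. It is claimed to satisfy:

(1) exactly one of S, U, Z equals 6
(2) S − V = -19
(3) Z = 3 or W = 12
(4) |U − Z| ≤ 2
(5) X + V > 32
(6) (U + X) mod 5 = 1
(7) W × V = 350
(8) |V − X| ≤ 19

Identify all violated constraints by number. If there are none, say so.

(1) S=6, U=6, Z=3; 2 of them equal 6, not exactly one  false
(2) S − V = 6 − 25 = -19  true
(3) Z = 3 = 3 (first disjunct)  true
(4) |6 − 3| = 3; 3 > 2, exceeds bound 2  false
(5) X + V = 5 + 25 = 30; 30 ≤ 32, bound 32 not met  false
(6) U + X = 11; 11 mod 5 = 1  true
(7) W × V = 14 × 25 = 350  true
(8) |25 − 5| = 20; 20 > 19, exceeds bound 19  false

The assignment fails constraints 1, 4, 5, and 8.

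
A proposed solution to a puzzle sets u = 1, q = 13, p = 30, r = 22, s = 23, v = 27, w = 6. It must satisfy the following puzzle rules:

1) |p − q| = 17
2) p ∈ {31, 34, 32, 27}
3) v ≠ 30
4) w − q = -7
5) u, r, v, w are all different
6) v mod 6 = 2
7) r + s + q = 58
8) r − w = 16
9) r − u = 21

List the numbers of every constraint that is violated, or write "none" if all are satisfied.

Constraints 2, 6 do not hold.

1) |30 − 13| = 17  ✔
2) p = 30 is not in {31, 34, 32, 27}  ✘
3) v = 27, and 27 ≠ 30  ✔
4) w − q = 6 − 13 = -7  ✔
5) values 1, 22, 27, 6 are pairwise distinct  ✔
6) 27 mod 6 = 3, not 2  ✘
7) r + s + q = 22 + 23 + 13 = 58  ✔
8) r − w = 22 − 6 = 16  ✔
9) r − u = 22 − 1 = 21  ✔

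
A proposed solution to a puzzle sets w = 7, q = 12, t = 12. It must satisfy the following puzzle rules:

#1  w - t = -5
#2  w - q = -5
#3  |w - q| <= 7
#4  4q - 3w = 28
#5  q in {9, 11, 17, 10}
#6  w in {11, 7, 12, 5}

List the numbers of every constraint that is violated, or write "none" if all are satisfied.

#1 w - t = 7 - 12 = -5 — holds.
#2 w - q = 7 - 12 = -5 — holds.
#3 |7 - 12| = 5; 5 ≤ 7 — holds.
#4 4q - 3w = 4(12) - 3(7) = 27, not 28 — does not hold.
#5 q = 12 is not in {9, 11, 17, 10} — does not hold.
#6 w = 7 is in {11, 7, 12, 5} — holds.

No — constraints 4 and 5 are not satisfied.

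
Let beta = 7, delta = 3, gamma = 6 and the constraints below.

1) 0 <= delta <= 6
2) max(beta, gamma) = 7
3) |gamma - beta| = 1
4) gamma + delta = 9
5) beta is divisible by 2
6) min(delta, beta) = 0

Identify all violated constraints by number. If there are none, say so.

1) delta = 3 lies in [0, 6]  ✓
2) max(7, 6) = 7  ✓
3) |6 - 7| = 1  ✓
4) gamma + delta = 6 + 3 = 9  ✓
5) 7 = 2*3 + 1, so 2 does not divide 7  ✗
6) min(3, 7) = 3, not 0  ✗

Constraints 5 and 6 do not hold.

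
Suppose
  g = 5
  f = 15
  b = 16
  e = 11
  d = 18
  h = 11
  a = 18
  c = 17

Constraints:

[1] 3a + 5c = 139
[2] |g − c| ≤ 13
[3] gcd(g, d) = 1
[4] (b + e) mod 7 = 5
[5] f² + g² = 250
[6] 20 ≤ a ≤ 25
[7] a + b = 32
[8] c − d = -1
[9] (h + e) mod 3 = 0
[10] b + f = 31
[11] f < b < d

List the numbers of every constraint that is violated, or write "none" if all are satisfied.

[1] 3a + 5c = 3(18) + 5(17) = 139  ✔
[2] |5 − 17| = 12; 12 ≤ 13  ✔
[3] gcd(5, 18) = 1  ✔
[4] b + e = 27; 27 mod 7 = 6, not 5  ✘
[5] f² + g² = 15² + 5² = 225 + 25 = 250  ✔
[6] a = 18 is outside [20, 25]  ✘
[7] a + b = 18 + 16 = 34, not 32  ✘
[8] c − d = 17 − 18 = -1  ✔
[9] h + e = 22; 22 mod 3 = 1, not 0  ✘
[10] b + f = 16 + 15 = 31  ✔
[11] values 15 < 16 < 18  ✔

Constraints 4, 6, 7, 9 do not hold.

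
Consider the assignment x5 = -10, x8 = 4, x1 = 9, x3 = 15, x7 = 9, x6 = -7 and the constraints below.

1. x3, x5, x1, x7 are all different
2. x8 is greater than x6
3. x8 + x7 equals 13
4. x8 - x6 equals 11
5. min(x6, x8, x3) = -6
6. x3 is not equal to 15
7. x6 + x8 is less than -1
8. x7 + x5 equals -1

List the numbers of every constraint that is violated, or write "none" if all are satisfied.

1. x1 = x7 = 9, not all different  ✗
2. x8 = 4, x6 = -7; 4 > -7  ✓
3. x8 + x7 = 4 + 9 = 13  ✓
4. x8 - x6 = 4 - (-7) = 11  ✓
5. min(-7, 4, 15) = -7, not -6  ✗
6. x3 = 15, but 15 is required to differ  ✗
7. x6 + x8 = -7 + 4 = -3; -3 < -1  ✓
8. x7 + x5 = 9 + (-10) = -1  ✓

Violated: 1, 5, 6.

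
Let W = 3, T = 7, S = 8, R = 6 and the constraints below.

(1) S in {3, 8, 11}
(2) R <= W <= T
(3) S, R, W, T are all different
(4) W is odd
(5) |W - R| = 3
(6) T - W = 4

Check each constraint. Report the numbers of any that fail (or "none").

The assignment fails constraint 2.

(1) S = 8 is in {3, 8, 11} — OK.
(2) values 6, 3, 7; R = 6 is not <= W = 3 — violated.
(3) values 8, 6, 3, 7 are pairwise distinct — OK.
(4) W = 3 is odd — OK.
(5) |3 - 6| = 3 — OK.
(6) T - W = 7 - 3 = 4 — OK.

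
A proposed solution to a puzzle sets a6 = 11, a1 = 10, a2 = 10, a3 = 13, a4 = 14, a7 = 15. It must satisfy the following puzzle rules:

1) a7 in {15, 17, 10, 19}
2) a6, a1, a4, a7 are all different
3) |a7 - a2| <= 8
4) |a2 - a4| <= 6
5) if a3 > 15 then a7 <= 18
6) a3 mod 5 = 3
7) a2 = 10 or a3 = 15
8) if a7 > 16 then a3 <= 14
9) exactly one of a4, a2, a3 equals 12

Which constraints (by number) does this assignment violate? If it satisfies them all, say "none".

No — constraint 9 is not satisfied.

1) a7 = 15 is in {15, 17, 10, 19} — holds.
2) values 11, 10, 14, 15 are pairwise distinct — holds.
3) |15 - 10| = 5; 5 ≤ 8 — holds.
4) |10 - 14| = 4; 4 ≤ 6 — holds.
5) a3 = 13, not > 15; antecedent false, conditional vacuously true — holds.
6) 13 mod 5 = 3 — holds.
7) a2 = 10 = 10 (first disjunct) — holds.
8) a7 = 15, not > 16; antecedent false, conditional vacuously true — holds.
9) a4=14, a2=10, a3=13; 0 of them equal 12, not exactly one — fails.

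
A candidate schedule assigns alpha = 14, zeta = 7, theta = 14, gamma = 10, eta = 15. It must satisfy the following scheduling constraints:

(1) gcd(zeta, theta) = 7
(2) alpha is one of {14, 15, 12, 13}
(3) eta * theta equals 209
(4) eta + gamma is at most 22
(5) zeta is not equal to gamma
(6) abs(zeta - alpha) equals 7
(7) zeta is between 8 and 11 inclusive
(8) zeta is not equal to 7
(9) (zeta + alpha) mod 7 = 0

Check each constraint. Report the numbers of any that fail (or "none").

Constraints 3, 4, 7, and 8 are violated.

(1) gcd(7, 14) = 7 — holds.
(2) alpha = 14 is in {14, 15, 12, 13} — holds.
(3) eta * theta = 15 * 14 = 210, not 209 — fails.
(4) eta + gamma = 15 + 10 = 25; 25 > 22, bound 22 not met — fails.
(5) zeta = 7, gamma = 10; distinct — holds.
(6) abs(7 - 14) = 7 — holds.
(7) zeta = 7 is outside [8, 11] — fails.
(8) zeta = 7, but 7 is required to differ — fails.
(9) zeta + alpha = 21; 21 mod 7 = 0 — holds.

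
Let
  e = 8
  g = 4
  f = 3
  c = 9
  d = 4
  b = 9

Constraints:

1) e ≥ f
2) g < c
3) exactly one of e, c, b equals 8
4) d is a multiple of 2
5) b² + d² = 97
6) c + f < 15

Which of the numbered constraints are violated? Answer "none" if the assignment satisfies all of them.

No violations.

1) e = 8, f = 3; 8 ≥ 3 — OK.
2) g = 4, c = 9; 4 < 9 — OK.
3) e=8, c=9, b=9; 1 of them equals 8 — OK.
4) 4 / 2 = 2, so 2 divides 4 — OK.
5) b² + d² = 9² + 4² = 81 + 16 = 97 — OK.
6) c + f = 9 + 3 = 12; 12 < 15 — OK.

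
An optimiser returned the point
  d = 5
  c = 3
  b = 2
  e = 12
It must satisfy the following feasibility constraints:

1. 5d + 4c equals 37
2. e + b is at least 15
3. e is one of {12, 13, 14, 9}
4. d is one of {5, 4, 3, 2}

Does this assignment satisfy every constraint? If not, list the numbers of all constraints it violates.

The assignment fails constraint 2.

1. 5d + 4c = 5(5) + 4(3) = 37  OK
2. e + b = 12 + 2 = 14; 14 < 15, bound 15 not met  FAIL
3. e = 12 is in {12, 13, 14, 9}  OK
4. d = 5 is in {5, 4, 3, 2}  OK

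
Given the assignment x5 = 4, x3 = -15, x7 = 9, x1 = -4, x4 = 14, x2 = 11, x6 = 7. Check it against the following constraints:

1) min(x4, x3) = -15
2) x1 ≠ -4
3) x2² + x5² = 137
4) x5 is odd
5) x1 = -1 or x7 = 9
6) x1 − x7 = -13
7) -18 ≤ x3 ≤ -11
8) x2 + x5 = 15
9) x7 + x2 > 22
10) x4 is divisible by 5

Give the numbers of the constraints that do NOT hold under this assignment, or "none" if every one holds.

No — constraints 2, 4, 9, and 10 are not satisfied.

1) min(14, -15) = -15 — OK.
2) x1 = -4, but -4 is required to differ — violated.
3) x2² + x5² = 11² + 4² = 121 + 16 = 137 — OK.
4) x5 = 4 is even — violated.
5) x1 = -4 ≠ -1, but x7 = 9 = 9 (second disjunct) — OK.
6) x1 − x7 = -4 − 9 = -13 — OK.
7) x3 = -15 lies in [-18, -11] — OK.
8) x2 + x5 = 11 + 4 = 15 — OK.
9) x7 + x2 = 9 + 11 = 20; 20 ≤ 22, bound 22 not met — violated.
10) 14 = 5×2 + 4, so 5 does not divide 14 — violated.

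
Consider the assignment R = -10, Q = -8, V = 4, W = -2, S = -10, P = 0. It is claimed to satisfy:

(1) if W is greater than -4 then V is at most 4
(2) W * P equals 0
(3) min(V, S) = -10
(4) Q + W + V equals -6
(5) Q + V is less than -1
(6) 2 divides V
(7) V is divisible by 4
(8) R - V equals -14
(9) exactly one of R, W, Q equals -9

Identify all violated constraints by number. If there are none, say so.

(1) W = -2 > -4, so we need V ≤ 4; V = 4 ≤ 4 — OK.
(2) W * P = -2 * 0 = 0 — OK.
(3) min(4, -10) = -10 — OK.
(4) Q + W + V = -8 + (-2) + 4 = -6 — OK.
(5) Q + V = -8 + 4 = -4; -4 < -1 — OK.
(6) 4 / 2 = 2, so 2 divides 4 — OK.
(7) 4 / 4 = 1, so 4 divides 4 — OK.
(8) R - V = -10 - 4 = -14 — OK.
(9) R=-10, W=-2, Q=-8; 0 of them equal -9, not exactly one — violated.

Constraint 9 does not hold.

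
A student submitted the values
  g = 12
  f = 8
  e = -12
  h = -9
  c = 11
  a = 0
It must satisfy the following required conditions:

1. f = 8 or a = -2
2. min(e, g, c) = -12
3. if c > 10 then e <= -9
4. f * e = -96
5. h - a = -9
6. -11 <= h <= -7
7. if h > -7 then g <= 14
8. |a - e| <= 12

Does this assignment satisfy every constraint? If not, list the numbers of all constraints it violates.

1. f = 8 = 8 (first disjunct) — holds.
2. min(-12, 12, 11) = -12 — holds.
3. c = 11 > 10, so we need e ≤ -9; e = -12 ≤ -9 — holds.
4. f * e = 8 * (-12) = -96 — holds.
5. h - a = -9 - 0 = -9 — holds.
6. h = -9 lies in [-11, -7] — holds.
7. h = -9, not > -7; antecedent false, conditional vacuously true — holds.
8. |0 - (-12)| = 12; 12 ≤ 12 — holds.

Yes — all constraints hold.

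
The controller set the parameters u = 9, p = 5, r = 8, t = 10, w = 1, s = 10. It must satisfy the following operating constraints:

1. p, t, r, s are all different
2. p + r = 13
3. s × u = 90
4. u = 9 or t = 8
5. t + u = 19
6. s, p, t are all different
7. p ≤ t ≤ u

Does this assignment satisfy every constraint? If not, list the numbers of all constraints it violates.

Violated: 1, 6, and 7.

1. t = s = 10, not all different — does not hold.
2. p + r = 5 + 8 = 13 — holds.
3. s × u = 10 × 9 = 90 — holds.
4. u = 9 = 9 (first disjunct) — holds.
5. t + u = 10 + 9 = 19 — holds.
6. s = t = 10, not all different — does not hold.
7. values 5, 10, 9; t = 10 is not ≤ u = 9 — does not hold.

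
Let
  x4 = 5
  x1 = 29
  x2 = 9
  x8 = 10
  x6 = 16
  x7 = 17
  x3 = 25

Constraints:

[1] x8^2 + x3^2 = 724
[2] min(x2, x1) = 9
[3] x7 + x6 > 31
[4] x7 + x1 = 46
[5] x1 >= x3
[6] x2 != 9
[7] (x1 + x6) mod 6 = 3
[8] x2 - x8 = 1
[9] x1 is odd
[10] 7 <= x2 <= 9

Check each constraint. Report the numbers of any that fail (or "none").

Constraints 1, 6, and 8 do not hold.

[1] x8^2 + x3^2 = 10^2 + 25^2 = 100 + 625 = 725, not 724 — violated.
[2] min(9, 29) = 9 — OK.
[3] x7 + x6 = 17 + 16 = 33; 33 > 31 — OK.
[4] x7 + x1 = 17 + 29 = 46 — OK.
[5] x1 = 29, x3 = 25; 29 ≥ 25 — OK.
[6] x2 = 9, but 9 is required to differ — violated.
[7] x1 + x6 = 45; 45 mod 6 = 3 — OK.
[8] x2 - x8 = 9 - 10 = -1, not 1 — violated.
[9] x1 = 29 is odd — OK.
[10] x2 = 9 lies in [7, 9] — OK.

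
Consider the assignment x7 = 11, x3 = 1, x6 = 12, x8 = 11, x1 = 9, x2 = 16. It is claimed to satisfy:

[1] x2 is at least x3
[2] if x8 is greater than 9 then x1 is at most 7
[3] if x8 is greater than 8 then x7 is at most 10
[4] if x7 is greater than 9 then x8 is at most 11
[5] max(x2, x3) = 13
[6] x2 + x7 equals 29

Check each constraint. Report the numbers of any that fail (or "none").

[1] x2 = 16, x3 = 1; 16 ≥ 1 — holds.
[2] x8 = 11 > 9, so we need x1 ≤ 7; but x1 = 9 > 7 — fails.
[3] x8 = 11 > 8, so we need x7 ≤ 10; but x7 = 11 > 10 — fails.
[4] x7 = 11 > 9, so we need x8 ≤ 11; x8 = 11 ≤ 11 — holds.
[5] max(16, 1) = 16, not 13 — fails.
[6] x2 + x7 = 16 + 11 = 27, not 29 — fails.

Constraints 2, 3, 5, 6 do not hold.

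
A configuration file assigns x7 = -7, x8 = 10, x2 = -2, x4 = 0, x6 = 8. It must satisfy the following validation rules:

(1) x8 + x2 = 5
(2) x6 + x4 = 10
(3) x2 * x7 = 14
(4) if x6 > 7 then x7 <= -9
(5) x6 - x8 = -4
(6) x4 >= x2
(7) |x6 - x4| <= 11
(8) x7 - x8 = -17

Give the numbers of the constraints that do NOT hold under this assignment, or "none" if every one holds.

(1) x8 + x2 = 10 + (-2) = 8, not 5  FAIL
(2) x6 + x4 = 8 + 0 = 8, not 10  FAIL
(3) x2 * x7 = -2 * (-7) = 14  OK
(4) x6 = 8 > 7, so we need x7 ≤ -9; but x7 = -7 > -9  FAIL
(5) x6 - x8 = 8 - 10 = -2, not -4  FAIL
(6) x4 = 0, x2 = -2; 0 ≥ -2  OK
(7) |8 - 0| = 8; 8 ≤ 11  OK
(8) x7 - x8 = -7 - 10 = -17  OK

No — constraints 1, 2, 4, and 5 are not satisfied.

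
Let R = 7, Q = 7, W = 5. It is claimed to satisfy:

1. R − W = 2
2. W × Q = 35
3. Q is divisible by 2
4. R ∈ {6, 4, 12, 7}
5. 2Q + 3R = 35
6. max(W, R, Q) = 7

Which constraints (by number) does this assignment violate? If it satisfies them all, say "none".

1. R − W = 7 − 5 = 2 — satisfied.
2. W × Q = 5 × 7 = 35 — satisfied.
3. 7 = 2×3 + 1, so 2 does not divide 7 — violated.
4. R = 7 is in {6, 4, 12, 7} — satisfied.
5. 2Q + 3R = 2(7) + 3(7) = 35 — satisfied.
6. max(5, 7, 7) = 7 — satisfied.

Violated: 3.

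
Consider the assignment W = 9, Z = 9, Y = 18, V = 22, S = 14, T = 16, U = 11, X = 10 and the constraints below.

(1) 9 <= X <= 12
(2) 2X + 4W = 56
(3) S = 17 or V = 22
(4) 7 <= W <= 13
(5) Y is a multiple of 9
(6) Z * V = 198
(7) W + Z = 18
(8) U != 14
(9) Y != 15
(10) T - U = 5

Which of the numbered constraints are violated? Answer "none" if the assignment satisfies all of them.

(1) X = 10 lies in [9, 12] — holds.
(2) 2X + 4W = 2(10) + 4(9) = 56 — holds.
(3) S = 14 ≠ 17, but V = 22 = 22 (second disjunct) — holds.
(4) W = 9 lies in [7, 13] — holds.
(5) 18 / 9 = 2, so 9 divides 18 — holds.
(6) Z * V = 9 * 22 = 198 — holds.
(7) W + Z = 9 + 9 = 18 — holds.
(8) U = 11, and 11 ≠ 14 — holds.
(9) Y = 18, and 18 ≠ 15 — holds.
(10) T - U = 16 - 11 = 5 — holds.

Yes — all constraints hold.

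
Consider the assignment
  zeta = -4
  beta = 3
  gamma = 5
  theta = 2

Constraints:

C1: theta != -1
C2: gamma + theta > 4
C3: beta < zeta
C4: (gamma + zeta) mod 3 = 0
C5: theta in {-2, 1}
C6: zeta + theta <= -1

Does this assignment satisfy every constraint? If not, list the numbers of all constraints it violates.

C1: theta = 2, and 2 ≠ -1 — holds.
C2: gamma + theta = 5 + 2 = 7; 7 > 4 — holds.
C3: beta = 3, zeta = -4; 3 ≥ -4 (want <) — fails.
C4: gamma + zeta = 1; 1 mod 3 = 1, not 0 — fails.
C5: theta = 2 is not in {-2, 1} — fails.
C6: zeta + theta = -4 + 2 = -2; -2 ≤ -1 — holds.

Constraints 3, 4, and 5 are violated.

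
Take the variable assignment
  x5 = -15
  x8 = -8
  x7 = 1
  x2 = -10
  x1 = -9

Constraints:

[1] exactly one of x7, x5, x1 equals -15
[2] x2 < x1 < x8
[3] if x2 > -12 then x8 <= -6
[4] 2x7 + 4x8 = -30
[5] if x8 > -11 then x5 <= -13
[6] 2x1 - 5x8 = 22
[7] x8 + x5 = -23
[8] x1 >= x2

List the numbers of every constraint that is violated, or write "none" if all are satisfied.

All constraints are satisfied.

[1] x7=1, x5=-15, x1=-9; 1 of them equals -15 — OK.
[2] values -10 < -9 < -8 — OK.
[3] x2 = -10 > -12, so we need x8 ≤ -6; x8 = -8 ≤ -6 — OK.
[4] 2x7 + 4x8 = 2(1) + 4(-8) = -30 — OK.
[5] x8 = -8 > -11, so we need x5 ≤ -13; x5 = -15 ≤ -13 — OK.
[6] 2x1 - 5x8 = 2(-9) - 5(-8) = 22 — OK.
[7] x8 + x5 = -8 + (-15) = -23 — OK.
[8] x1 = -9, x2 = -10; -9 ≥ -10 — OK.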